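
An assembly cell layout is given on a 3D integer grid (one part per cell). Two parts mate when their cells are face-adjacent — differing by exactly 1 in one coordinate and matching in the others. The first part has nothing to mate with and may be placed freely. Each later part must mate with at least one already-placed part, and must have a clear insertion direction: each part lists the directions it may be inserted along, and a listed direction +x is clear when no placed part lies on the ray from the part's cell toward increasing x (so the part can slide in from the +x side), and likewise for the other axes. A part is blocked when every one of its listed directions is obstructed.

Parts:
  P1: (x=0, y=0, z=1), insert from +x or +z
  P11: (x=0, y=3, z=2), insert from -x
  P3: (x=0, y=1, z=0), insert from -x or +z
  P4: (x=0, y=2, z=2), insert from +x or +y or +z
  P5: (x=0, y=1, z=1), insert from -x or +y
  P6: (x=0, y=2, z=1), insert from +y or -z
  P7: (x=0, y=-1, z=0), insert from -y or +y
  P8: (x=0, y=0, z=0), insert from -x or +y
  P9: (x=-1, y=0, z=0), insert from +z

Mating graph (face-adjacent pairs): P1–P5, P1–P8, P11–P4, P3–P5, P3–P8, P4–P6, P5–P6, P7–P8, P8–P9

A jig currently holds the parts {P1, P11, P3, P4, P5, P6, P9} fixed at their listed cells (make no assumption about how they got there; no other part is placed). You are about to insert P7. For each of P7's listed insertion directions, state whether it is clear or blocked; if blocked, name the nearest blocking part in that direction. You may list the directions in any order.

-y: ray from P7(0, -1, 0) has no placed part ⇒ clear
+y: nearest on ray is P3@(0, 1, 0) ⇒ blocked

+y: blocked by P3; -y: clear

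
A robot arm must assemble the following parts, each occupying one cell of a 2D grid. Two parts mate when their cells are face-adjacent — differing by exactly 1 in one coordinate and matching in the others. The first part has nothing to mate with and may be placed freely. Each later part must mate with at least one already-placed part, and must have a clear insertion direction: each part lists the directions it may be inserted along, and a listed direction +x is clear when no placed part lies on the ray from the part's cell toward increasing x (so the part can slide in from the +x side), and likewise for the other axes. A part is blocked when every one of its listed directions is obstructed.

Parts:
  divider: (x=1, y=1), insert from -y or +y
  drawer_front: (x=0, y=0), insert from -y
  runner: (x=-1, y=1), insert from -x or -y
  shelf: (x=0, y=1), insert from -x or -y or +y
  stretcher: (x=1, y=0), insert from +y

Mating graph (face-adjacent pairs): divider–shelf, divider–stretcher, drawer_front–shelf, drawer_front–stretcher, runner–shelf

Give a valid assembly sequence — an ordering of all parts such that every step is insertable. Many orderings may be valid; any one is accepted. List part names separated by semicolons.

1. drawer_front@(0, 0) [-y clear] — {drawer_front}
2. stretcher@(1, 0) [+y clear] — {drawer_front, stretcher}
3. divider@(1, 1) [+y clear] — {divider, drawer_front, stretcher}
4. shelf@(0, 1) [-x clear] — {divider, drawer_front, shelf, stretcher}
5. runner@(-1, 1) [-x clear] — {divider, drawer_front, runner, shelf, stretcher}

drawer_front; stretcher; divider; shelf; runner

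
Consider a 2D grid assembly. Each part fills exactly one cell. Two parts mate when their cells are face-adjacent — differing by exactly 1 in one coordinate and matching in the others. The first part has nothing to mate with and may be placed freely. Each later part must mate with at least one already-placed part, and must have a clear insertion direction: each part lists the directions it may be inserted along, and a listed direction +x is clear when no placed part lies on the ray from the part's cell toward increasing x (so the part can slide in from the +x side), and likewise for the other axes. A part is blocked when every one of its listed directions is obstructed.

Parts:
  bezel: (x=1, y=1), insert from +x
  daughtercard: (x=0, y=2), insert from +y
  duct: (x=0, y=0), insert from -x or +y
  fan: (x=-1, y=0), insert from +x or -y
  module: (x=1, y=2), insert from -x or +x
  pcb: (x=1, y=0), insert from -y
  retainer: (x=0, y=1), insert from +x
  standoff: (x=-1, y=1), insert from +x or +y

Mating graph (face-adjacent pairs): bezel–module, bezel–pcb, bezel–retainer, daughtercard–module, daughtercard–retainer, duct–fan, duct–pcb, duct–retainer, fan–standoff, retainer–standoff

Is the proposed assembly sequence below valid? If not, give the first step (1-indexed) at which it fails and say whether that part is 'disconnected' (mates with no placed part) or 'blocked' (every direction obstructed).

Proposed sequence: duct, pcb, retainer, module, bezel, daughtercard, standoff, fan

Invalid at step 4 (disconnected)

1. duct@(0, 0) [-x clear] — {duct}
2. pcb@(1, 0) [-y clear] — {duct, pcb}
3. retainer@(0, 1) [+x clear] — {duct, pcb, retainer}
4. module@(1, 2) — no placed neighbour ⇒ disconnected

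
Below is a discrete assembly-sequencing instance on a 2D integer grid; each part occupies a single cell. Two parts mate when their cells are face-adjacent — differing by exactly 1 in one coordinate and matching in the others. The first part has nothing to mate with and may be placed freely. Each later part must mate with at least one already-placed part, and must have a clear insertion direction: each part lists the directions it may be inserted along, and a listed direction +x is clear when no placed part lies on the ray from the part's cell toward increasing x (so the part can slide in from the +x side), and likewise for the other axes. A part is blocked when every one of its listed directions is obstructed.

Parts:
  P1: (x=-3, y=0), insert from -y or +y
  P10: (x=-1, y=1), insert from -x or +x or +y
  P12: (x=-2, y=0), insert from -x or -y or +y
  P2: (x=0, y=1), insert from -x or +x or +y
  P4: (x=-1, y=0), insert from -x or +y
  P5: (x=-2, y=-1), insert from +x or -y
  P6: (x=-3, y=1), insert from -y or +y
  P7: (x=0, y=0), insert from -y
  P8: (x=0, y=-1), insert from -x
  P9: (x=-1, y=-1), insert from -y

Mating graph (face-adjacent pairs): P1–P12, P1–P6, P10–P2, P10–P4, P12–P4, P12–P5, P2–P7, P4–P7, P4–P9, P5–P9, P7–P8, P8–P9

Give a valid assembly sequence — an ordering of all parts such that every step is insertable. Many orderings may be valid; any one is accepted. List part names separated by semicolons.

1. P1@(-3, 0) [-y clear] — {P1}
2. P12@(-2, 0) [-y clear] — {P1, P12}
3. P4@(-1, 0) [+y clear] — {P1, P12, P4}
4. P6@(-3, 1) [+y clear] — {P1, P12, P4, P6}
5. P10@(-1, 1) [+x clear] — {P1, P10, P12, P4, P6}
6. P2@(0, 1) [+x clear] — {P1, P10, P12, P2, P4, P6}
7. P7@(0, 0) [-y clear] — {P1, P10, P12, P2, P4, P6, P7}
8. P8@(0, -1) [-x clear] — {P1, P10, P12, P2, P4, P6, P7, P8}
9. P9@(-1, -1) [-y clear] — {P1, P10, P12, P2, P4, P6, P7, P8, P9}
10. P5@(-2, -1) [-y clear] — {P1, P10, P12, P2, P4, P5, P6, P7, P8, P9}

P1; P12; P4; P6; P10; P2; P7; P8; P9; P5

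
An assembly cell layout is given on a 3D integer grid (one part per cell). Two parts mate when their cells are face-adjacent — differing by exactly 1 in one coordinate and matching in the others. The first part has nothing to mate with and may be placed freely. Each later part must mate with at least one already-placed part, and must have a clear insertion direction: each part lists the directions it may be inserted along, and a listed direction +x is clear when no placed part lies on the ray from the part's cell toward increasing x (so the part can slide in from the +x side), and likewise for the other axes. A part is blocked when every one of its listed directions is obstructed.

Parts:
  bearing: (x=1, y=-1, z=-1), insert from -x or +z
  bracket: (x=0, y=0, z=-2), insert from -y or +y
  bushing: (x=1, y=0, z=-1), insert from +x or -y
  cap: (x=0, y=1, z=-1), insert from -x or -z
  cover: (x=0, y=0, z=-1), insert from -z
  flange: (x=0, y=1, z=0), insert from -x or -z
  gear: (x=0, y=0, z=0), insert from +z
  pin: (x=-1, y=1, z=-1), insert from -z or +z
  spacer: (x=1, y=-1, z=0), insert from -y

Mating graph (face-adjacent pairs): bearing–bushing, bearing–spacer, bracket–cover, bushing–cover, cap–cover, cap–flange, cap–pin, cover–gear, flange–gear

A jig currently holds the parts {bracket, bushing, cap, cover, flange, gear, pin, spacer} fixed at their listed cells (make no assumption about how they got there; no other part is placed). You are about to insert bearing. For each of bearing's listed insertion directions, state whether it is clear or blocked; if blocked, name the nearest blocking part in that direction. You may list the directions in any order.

+z: blocked by spacer; -x: clear

-x: ray from bearing(1, -1, -1) has no placed part ⇒ clear
+z: nearest on ray is spacer@(1, -1, 0) ⇒ blocked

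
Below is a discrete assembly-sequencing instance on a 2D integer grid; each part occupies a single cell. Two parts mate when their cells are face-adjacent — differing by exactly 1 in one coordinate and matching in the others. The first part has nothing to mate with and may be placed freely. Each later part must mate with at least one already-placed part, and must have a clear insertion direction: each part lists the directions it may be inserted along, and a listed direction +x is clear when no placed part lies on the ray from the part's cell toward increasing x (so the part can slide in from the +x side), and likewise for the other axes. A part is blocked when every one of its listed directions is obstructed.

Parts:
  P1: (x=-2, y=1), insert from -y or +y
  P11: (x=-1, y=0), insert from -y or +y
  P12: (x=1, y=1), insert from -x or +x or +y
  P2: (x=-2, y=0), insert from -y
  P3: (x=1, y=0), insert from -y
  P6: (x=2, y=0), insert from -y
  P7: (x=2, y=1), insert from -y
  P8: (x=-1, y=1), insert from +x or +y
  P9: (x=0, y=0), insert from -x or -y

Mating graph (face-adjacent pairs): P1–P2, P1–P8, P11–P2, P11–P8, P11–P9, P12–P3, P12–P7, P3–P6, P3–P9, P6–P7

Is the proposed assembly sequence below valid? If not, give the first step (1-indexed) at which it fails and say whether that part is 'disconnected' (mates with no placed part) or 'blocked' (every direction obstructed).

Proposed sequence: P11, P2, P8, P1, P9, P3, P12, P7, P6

1. P11@(-1, 0) [-y clear] — {P11}
2. P2@(-2, 0) [-y clear] — {P11, P2}
3. P8@(-1, 1) [+x clear] — {P11, P2, P8}
4. P1@(-2, 1) [+y clear] — {P1, P11, P2, P8}
5. P9@(0, 0) [-y clear] — {P1, P11, P2, P8, P9}
6. P3@(1, 0) [-y clear] — {P1, P11, P2, P3, P8, P9}
7. P12@(1, 1) [+x clear] — {P1, P11, P12, P2, P3, P8, P9}
8. P7@(2, 1) [-y clear] — {P1, P11, P12, P2, P3, P7, P8, P9}
9. P6@(2, 0) [-y clear] — {P1, P11, P12, P2, P3, P6, P7, P8, P9}

Valid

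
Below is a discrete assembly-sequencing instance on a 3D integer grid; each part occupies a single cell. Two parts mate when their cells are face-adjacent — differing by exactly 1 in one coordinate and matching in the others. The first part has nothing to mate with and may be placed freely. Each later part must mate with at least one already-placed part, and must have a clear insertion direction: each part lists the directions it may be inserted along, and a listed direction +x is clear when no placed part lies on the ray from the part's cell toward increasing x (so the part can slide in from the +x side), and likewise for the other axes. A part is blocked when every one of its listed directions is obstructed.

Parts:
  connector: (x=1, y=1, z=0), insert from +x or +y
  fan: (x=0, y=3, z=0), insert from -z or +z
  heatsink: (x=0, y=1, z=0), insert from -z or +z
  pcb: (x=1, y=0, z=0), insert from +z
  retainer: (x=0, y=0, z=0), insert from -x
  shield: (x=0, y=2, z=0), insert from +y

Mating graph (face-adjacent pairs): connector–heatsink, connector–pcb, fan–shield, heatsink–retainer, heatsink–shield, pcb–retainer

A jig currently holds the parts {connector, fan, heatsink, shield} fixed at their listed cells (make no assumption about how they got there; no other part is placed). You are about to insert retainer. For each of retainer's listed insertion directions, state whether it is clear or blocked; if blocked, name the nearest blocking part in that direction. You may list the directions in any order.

-x: ray from retainer(0, 0, 0) has no placed part ⇒ clear

-x: clear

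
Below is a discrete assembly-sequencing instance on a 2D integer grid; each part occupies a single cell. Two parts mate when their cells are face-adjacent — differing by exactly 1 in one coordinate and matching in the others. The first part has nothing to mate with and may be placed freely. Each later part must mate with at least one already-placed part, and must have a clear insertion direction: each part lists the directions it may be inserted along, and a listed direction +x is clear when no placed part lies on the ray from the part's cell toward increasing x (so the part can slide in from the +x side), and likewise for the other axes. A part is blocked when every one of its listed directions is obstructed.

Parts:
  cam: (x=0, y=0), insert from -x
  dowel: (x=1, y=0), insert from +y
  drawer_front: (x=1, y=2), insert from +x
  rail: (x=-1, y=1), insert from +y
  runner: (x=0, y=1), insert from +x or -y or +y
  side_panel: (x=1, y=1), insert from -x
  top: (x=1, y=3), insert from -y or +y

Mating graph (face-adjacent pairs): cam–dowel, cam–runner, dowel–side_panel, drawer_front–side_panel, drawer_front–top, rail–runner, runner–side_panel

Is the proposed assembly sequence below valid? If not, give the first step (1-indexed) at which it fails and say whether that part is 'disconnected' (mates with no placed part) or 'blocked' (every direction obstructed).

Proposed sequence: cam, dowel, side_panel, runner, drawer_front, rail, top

1. cam@(0, 0) [-x clear] — {cam}
2. dowel@(1, 0) [+y clear] — {cam, dowel}
3. side_panel@(1, 1) [-x clear] — {cam, dowel, side_panel}
4. runner@(0, 1) [+y clear] — {cam, dowel, runner, side_panel}
5. drawer_front@(1, 2) [+x clear] — {cam, dowel, drawer_front, runner, side_panel}
6. rail@(-1, 1) [+y clear] — {cam, dowel, drawer_front, rail, runner, side_panel}
7. top@(1, 3) [+y clear] — {cam, dowel, drawer_front, rail, runner, side_panel, top}

Valid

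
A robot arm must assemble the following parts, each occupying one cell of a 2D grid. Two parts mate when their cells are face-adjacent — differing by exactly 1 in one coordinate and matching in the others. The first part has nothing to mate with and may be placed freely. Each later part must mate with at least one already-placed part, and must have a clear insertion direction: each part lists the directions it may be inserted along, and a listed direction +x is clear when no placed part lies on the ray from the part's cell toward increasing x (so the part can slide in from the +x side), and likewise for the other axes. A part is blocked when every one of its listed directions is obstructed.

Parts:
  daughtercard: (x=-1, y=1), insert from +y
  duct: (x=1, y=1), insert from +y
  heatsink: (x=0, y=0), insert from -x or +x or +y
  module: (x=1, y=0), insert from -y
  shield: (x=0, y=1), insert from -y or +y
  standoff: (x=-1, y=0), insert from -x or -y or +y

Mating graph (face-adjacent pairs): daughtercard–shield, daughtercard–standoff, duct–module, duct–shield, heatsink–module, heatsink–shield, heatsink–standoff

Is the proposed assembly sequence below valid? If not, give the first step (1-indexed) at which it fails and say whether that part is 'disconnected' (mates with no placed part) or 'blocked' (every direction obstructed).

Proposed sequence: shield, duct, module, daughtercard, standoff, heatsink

Invalid at step 6 (blocked)

1. shield@(0, 1) [-y clear] — {shield}
2. duct@(1, 1) [+y clear] — {duct, shield}
3. module@(1, 0) [-y clear] — {duct, module, shield}
4. daughtercard@(-1, 1) [+y clear] — {daughtercard, duct, module, shield}
5. standoff@(-1, 0) [-x clear] — {daughtercard, duct, module, shield, standoff}
6. heatsink@(0, 0) — -x/+x/+y all obstructed ⇒ blocked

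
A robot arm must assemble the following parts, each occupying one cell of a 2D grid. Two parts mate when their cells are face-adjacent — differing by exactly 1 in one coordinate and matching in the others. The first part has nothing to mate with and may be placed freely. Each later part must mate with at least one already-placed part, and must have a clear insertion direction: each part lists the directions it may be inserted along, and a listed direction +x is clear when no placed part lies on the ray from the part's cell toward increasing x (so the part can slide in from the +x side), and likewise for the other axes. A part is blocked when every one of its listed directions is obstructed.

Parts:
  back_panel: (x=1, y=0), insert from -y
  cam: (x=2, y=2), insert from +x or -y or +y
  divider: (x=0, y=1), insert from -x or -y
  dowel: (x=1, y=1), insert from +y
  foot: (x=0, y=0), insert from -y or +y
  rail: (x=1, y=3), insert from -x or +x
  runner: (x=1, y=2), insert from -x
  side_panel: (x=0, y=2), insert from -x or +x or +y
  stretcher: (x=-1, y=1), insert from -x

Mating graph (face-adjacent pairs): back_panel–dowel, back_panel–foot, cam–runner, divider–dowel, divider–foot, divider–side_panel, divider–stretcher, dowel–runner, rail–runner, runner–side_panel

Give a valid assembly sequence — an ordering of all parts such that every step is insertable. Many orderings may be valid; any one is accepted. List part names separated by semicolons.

back_panel; foot; dowel; divider; stretcher; runner; side_panel; rail; cam

1. back_panel@(1, 0) [-y clear] — {back_panel}
2. foot@(0, 0) [-y clear] — {back_panel, foot}
3. dowel@(1, 1) [+y clear] — {back_panel, dowel, foot}
4. divider@(0, 1) [-x clear] — {back_panel, divider, dowel, foot}
5. stretcher@(-1, 1) [-x clear] — {back_panel, divider, dowel, foot, stretcher}
6. runner@(1, 2) [-x clear] — {back_panel, divider, dowel, foot, runner, stretcher}
7. side_panel@(0, 2) [-x clear] — {back_panel, divider, dowel, foot, runner, side_panel, stretcher}
8. rail@(1, 3) [-x clear] — {back_panel, divider, dowel, foot, rail, runner, side_panel, stretcher}
9. cam@(2, 2) [+x clear] — {back_panel, cam, divider, dowel, foot, rail, runner, side_panel, stretcher}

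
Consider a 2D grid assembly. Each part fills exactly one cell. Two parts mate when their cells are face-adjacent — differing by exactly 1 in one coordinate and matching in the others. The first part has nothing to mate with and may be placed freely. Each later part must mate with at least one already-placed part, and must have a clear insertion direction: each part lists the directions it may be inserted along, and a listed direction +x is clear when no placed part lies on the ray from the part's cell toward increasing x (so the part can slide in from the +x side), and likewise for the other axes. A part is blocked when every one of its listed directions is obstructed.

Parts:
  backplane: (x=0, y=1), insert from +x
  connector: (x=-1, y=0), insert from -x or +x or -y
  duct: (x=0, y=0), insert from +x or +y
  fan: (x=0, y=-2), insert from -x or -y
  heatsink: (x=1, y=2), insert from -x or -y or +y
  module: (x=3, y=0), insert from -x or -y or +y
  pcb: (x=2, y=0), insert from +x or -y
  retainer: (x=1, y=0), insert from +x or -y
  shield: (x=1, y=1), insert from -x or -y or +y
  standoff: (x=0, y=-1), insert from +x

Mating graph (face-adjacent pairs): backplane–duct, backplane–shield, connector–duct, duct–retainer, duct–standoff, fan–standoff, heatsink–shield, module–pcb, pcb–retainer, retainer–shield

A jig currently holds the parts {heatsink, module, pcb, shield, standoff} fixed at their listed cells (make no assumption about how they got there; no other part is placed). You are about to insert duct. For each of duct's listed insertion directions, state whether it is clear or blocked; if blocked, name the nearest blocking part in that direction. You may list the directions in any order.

+x: blocked by pcb; +y: clear

+x: nearest on ray is pcb@(2, 0) ⇒ blocked
+y: ray from duct(0, 0) has no placed part ⇒ clear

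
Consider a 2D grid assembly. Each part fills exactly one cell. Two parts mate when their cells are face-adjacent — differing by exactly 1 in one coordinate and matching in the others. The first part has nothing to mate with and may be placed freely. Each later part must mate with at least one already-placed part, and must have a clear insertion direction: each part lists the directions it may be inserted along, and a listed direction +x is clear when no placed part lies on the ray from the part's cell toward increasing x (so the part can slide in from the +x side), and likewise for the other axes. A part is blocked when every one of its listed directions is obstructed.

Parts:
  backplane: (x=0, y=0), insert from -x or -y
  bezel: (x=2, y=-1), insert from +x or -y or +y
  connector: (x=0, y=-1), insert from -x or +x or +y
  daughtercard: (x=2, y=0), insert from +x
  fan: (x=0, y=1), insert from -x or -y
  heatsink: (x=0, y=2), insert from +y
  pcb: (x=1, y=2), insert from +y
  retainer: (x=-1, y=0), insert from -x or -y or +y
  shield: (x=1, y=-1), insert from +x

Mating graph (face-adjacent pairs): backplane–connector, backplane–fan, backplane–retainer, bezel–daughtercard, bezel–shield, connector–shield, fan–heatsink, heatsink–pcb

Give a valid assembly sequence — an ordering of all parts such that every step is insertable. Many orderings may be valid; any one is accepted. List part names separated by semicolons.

1. retainer@(-1, 0) [-x clear] — {retainer}
2. backplane@(0, 0) [-y clear] — {backplane, retainer}
3. fan@(0, 1) [-x clear] — {backplane, fan, retainer}
4. heatsink@(0, 2) [+y clear] — {backplane, fan, heatsink, retainer}
5. pcb@(1, 2) [+y clear] — {backplane, fan, heatsink, pcb, retainer}
6. connector@(0, -1) [-x clear] — {backplane, connector, fan, heatsink, pcb, retainer}
7. shield@(1, -1) [+x clear] — {backplane, connector, fan, heatsink, pcb, retainer, shield}
8. bezel@(2, -1) [+x clear] — {backplane, bezel, connector, fan, heatsink, pcb, retainer, shield}
9. daughtercard@(2, 0) [+x clear] — {backplane, bezel, connector, daughtercard, fan, heatsink, pcb, retainer, shield}

retainer; backplane; fan; heatsink; pcb; connector; shield; bezel; daughtercard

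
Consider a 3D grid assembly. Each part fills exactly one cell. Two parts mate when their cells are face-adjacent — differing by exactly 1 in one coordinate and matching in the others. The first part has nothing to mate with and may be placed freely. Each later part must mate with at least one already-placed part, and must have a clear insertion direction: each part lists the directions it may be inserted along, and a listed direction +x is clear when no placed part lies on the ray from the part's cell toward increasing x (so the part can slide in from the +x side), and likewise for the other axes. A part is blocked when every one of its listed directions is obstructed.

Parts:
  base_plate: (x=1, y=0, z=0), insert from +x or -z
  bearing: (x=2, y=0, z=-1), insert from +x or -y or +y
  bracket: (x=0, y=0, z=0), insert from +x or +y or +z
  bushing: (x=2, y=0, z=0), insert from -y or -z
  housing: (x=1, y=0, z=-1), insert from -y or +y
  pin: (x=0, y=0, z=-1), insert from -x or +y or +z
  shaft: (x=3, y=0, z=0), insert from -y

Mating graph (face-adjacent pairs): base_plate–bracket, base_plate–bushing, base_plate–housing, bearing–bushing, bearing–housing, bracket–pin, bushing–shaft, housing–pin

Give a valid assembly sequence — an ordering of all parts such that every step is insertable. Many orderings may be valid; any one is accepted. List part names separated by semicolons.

bushing; shaft; bearing; base_plate; housing; pin; bracket

1. bushing@(2, 0, 0) [-y clear] — {bushing}
2. shaft@(3, 0, 0) [-y clear] — {bushing, shaft}
3. bearing@(2, 0, -1) [+x clear] — {bearing, bushing, shaft}
4. base_plate@(1, 0, 0) [-z clear] — {base_plate, bearing, bushing, shaft}
5. housing@(1, 0, -1) [-y clear] — {base_plate, bearing, bushing, housing, shaft}
6. pin@(0, 0, -1) [-x clear] — {base_plate, bearing, bushing, housing, pin, shaft}
7. bracket@(0, 0, 0) [+y clear] — {base_plate, bearing, bracket, bushing, housing, pin, shaft}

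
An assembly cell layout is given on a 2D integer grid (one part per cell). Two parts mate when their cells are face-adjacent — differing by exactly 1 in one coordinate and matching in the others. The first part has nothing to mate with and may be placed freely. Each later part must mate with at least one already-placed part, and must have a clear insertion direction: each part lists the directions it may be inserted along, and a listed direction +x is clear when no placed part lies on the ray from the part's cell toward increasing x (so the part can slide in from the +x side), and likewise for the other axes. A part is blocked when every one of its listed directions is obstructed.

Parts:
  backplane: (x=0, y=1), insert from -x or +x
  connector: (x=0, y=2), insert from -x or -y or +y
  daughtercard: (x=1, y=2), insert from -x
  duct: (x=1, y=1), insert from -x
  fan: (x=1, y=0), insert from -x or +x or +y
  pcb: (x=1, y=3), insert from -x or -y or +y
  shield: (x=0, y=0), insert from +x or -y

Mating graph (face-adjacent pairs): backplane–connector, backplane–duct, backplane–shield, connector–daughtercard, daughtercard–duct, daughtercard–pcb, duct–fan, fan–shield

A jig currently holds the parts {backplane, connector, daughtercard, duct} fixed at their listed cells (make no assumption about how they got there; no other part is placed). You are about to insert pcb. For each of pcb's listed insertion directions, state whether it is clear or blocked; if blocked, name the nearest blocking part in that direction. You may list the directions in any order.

+y: clear; -x: clear; -y: blocked by daughtercard

-x: ray from pcb(1, 3) has no placed part ⇒ clear
-y: nearest on ray is daughtercard@(1, 2) ⇒ blocked
+y: ray from pcb(1, 3) has no placed part ⇒ clear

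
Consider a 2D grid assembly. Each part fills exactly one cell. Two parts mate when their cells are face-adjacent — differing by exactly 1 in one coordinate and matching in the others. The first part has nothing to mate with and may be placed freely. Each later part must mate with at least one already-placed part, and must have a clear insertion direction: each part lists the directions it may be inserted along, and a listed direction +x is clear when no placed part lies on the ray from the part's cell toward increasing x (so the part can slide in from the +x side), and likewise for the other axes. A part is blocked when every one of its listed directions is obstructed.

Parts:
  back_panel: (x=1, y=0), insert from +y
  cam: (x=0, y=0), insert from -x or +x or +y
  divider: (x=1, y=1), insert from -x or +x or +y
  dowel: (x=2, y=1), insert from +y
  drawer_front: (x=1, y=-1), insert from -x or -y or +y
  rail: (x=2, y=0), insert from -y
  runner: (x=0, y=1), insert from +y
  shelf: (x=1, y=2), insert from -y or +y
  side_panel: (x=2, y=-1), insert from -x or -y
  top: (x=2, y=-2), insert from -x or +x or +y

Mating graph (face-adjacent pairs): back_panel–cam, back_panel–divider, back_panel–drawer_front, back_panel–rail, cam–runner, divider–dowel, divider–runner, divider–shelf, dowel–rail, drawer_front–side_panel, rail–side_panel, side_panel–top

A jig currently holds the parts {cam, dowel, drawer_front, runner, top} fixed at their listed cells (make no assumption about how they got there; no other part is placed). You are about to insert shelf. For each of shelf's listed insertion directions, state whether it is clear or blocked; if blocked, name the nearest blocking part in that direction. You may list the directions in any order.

-y: nearest on ray is drawer_front@(1, -1) ⇒ blocked
+y: ray from shelf(1, 2) has no placed part ⇒ clear

+y: clear; -y: blocked by drawer_front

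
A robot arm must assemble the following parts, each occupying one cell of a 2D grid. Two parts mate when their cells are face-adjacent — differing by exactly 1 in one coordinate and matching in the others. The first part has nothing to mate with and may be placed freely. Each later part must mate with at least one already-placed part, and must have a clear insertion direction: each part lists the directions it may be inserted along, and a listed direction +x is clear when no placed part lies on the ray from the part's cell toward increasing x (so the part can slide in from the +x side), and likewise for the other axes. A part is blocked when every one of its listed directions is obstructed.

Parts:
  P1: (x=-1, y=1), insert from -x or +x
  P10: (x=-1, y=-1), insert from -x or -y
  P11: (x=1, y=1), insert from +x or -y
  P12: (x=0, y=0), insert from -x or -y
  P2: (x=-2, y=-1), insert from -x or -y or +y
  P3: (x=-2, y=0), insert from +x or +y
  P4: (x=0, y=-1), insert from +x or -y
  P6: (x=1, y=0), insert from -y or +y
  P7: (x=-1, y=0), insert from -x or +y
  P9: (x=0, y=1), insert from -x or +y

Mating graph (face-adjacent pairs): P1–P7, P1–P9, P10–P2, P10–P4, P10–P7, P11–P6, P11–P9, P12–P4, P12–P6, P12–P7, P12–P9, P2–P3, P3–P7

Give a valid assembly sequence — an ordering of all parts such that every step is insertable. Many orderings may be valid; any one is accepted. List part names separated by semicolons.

P10; P7; P12; P6; P4; P9; P11; P3; P2; P1

1. P10@(-1, -1) [-x clear] — {P10}
2. P7@(-1, 0) [-x clear] — {P10, P7}
3. P12@(0, 0) [-y clear] — {P10, P12, P7}
4. P6@(1, 0) [-y clear] — {P10, P12, P6, P7}
5. P4@(0, -1) [+x clear] — {P10, P12, P4, P6, P7}
6. P9@(0, 1) [-x clear] — {P10, P12, P4, P6, P7, P9}
7. P11@(1, 1) [+x clear] — {P10, P11, P12, P4, P6, P7, P9}
8. P3@(-2, 0) [+y clear] — {P10, P11, P12, P3, P4, P6, P7, P9}
9. P2@(-2, -1) [-x clear] — {P10, P11, P12, P2, P3, P4, P6, P7, P9}
10. P1@(-1, 1) [-x clear] — {P1, P10, P11, P12, P2, P3, P4, P6, P7, P9}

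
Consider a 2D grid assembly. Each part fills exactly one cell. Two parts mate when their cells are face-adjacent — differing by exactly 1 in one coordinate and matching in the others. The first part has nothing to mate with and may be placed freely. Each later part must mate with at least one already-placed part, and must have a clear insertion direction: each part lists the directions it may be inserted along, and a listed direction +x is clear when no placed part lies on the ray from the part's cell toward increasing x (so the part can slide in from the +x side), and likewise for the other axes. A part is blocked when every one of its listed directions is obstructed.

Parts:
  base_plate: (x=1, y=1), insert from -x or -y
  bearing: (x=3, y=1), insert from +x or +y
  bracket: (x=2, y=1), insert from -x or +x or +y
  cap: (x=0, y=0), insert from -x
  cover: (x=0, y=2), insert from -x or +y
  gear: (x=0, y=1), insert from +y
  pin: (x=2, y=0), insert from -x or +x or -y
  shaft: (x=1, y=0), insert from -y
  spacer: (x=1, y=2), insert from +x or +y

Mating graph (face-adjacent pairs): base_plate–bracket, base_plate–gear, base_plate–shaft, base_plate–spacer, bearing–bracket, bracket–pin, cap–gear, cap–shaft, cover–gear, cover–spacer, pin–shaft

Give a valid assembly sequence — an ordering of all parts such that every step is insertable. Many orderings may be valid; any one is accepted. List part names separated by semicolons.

1. bearing@(3, 1) [+x clear] — {bearing}
2. bracket@(2, 1) [-x clear] — {bearing, bracket}
3. base_plate@(1, 1) [-x clear] — {base_plate, bearing, bracket}
4. spacer@(1, 2) [+x clear] — {base_plate, bearing, bracket, spacer}
5. pin@(2, 0) [-x clear] — {base_plate, bearing, bracket, pin, spacer}
6. shaft@(1, 0) [-y clear] — {base_plate, bearing, bracket, pin, shaft, spacer}
7. cap@(0, 0) [-x clear] — {base_plate, bearing, bracket, cap, pin, shaft, spacer}
8. gear@(0, 1) [+y clear] — {base_plate, bearing, bracket, cap, gear, pin, shaft, spacer}
9. cover@(0, 2) [-x clear] — {base_plate, bearing, bracket, cap, cover, gear, pin, shaft, spacer}

bearing; bracket; base_plate; spacer; pin; shaft; cap; gear; cover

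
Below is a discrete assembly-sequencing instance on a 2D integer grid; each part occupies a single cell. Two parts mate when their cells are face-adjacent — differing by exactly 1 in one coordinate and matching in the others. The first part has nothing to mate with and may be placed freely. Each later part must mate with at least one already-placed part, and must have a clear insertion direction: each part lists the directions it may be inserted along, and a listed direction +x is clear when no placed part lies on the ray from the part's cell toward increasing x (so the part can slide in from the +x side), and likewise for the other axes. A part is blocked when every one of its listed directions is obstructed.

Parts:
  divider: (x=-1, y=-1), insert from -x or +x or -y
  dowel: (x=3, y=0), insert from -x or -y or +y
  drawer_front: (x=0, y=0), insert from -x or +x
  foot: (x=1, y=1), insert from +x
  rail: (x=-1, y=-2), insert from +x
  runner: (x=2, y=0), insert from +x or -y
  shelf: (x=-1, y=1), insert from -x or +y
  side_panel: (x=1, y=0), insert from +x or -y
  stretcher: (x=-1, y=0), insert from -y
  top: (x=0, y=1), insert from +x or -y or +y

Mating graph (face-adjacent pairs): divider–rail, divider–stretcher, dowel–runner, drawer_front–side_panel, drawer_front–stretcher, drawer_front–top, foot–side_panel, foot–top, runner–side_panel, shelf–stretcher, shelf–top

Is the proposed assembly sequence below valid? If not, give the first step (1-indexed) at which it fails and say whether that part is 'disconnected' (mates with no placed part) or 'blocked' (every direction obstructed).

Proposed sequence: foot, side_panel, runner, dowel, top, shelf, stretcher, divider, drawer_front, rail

Invalid at step 9 (blocked)

1. foot@(1, 1) [+x clear] — {foot}
2. side_panel@(1, 0) [+x clear] — {foot, side_panel}
3. runner@(2, 0) [+x clear] — {foot, runner, side_panel}
4. dowel@(3, 0) [-y clear] — {dowel, foot, runner, side_panel}
5. top@(0, 1) [-y clear] — {dowel, foot, runner, side_panel, top}
6. shelf@(-1, 1) [-x clear] — {dowel, foot, runner, shelf, side_panel, top}
7. stretcher@(-1, 0) [-y clear] — {dowel, foot, runner, shelf, side_panel, stretcher, top}
8. divider@(-1, -1) [-x clear] — {divider, dowel, foot, runner, shelf, side_panel, stretcher, top}
9. drawer_front@(0, 0) — -x/+x all obstructed ⇒ blocked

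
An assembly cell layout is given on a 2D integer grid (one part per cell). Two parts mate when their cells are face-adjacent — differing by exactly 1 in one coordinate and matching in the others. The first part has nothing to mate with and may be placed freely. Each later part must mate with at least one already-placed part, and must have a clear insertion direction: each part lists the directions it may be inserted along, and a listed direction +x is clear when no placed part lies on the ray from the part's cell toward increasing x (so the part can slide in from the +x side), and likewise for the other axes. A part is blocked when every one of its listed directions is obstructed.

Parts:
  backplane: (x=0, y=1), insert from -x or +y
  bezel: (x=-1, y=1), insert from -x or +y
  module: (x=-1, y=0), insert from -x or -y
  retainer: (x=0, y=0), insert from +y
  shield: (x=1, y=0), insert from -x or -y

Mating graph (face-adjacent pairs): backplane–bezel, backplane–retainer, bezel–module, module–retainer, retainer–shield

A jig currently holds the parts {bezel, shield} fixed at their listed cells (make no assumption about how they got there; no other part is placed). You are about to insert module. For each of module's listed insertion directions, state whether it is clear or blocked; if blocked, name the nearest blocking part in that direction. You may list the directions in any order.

-x: ray from module(-1, 0) has no placed part ⇒ clear
-y: ray from module(-1, 0) has no placed part ⇒ clear

-x: clear; -y: clear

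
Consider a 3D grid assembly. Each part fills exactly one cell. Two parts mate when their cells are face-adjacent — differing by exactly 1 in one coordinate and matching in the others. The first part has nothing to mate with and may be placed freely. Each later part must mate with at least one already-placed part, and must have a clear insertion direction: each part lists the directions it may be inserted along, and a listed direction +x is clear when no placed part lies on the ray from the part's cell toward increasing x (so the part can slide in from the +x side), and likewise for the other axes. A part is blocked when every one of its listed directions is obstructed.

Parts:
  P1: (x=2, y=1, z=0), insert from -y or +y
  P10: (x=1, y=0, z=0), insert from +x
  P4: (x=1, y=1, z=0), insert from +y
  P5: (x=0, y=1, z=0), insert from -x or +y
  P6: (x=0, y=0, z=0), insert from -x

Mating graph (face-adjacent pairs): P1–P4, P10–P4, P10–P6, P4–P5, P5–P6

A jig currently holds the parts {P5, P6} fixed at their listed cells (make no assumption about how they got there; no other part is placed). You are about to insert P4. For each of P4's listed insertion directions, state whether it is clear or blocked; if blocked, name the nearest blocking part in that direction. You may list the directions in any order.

+y: ray from P4(1, 1, 0) has no placed part ⇒ clear

+y: clear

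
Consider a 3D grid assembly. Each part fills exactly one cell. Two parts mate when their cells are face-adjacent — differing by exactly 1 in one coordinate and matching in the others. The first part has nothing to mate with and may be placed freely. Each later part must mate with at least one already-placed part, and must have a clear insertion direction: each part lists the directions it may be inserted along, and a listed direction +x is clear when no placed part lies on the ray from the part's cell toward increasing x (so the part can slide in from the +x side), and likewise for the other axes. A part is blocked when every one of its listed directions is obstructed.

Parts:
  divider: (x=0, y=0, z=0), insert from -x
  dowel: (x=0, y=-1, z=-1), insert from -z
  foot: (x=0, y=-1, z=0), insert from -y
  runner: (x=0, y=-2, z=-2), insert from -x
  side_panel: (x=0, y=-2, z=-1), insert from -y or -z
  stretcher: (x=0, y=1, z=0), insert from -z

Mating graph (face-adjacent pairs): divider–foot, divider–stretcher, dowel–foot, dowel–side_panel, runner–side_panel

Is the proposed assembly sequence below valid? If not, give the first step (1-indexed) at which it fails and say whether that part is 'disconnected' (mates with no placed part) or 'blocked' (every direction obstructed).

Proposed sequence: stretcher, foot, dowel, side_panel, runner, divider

Invalid at step 2 (disconnected)

1. stretcher@(0, 1, 0) [-z clear] — {stretcher}
2. foot@(0, -1, 0) — no placed neighbour ⇒ disconnected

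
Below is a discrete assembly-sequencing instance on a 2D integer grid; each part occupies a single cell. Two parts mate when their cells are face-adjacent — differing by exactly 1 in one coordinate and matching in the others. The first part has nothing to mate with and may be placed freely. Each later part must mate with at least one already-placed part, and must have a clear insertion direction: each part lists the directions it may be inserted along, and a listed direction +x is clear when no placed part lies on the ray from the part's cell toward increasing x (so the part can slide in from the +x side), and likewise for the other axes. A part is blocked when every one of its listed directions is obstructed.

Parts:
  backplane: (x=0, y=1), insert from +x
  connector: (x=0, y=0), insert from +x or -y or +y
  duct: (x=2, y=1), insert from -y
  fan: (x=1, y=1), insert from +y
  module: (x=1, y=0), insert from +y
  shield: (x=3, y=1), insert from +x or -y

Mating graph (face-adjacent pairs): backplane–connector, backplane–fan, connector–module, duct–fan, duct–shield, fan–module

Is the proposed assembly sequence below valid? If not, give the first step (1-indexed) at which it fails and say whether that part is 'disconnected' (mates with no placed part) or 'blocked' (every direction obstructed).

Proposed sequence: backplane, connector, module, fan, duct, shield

Valid

1. backplane@(0, 1) [+x clear] — {backplane}
2. connector@(0, 0) [+x clear] — {backplane, connector}
3. module@(1, 0) [+y clear] — {backplane, connector, module}
4. fan@(1, 1) [+y clear] — {backplane, connector, fan, module}
5. duct@(2, 1) [-y clear] — {backplane, connector, duct, fan, module}
6. shield@(3, 1) [+x clear] — {backplane, connector, duct, fan, module, shield}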